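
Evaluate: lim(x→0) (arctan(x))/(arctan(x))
This is a 0/0 indeterminate form.

Apply L'Hôpital's rule: differentiate numerator and denominator separately.
  f(x) = atan(x)   ⇒   f'(x) = 1/(x^2 + 1)
  g(x) = atan(x)   ⇒   g'(x) = 1/(x^2 + 1)
  lim(x→0) f'(x)/g'(x) = lim(x→0) (1/(x^2 + 1))/(1/(x^2 + 1))
  = 1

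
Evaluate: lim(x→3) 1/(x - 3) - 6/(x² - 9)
This is an ∞-∞ indeterminate form.

Combine fractions or rationalize to convert ∞-∞ to 0/0 form:
  lim(x→3) 1/(x - 3) - 6/(x² - 9) = 1/6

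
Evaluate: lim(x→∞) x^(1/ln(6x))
This is an exponential indeterminate form.

For exponential indeterminate forms, take the natural log:
  Let L = lim(x→∞) x^(1/ln(6x))
  Then ln(L) = lim(x→∞) [exponent × ln(base)]
  Evaluate using L'Hôpital or standard limits, then exponentiate.
  L = e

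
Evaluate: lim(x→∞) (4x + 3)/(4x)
This is an ∞/∞ indeterminate form.

Apply L'Hôpital's rule: differentiate numerator and denominator separately.
  f(x) = 4·x + 3   ⇒   f'(x) = 4
  g(x) = 4·x   ⇒   g'(x) = 4
  lim(x→∞) f'(x)/g'(x) = lim(x→∞) (4)/(4)
  = 1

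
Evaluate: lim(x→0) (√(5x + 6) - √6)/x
This is a standard limit.

Factor or rationalize the expression:
  lim(x→0) (√(5x + 6) - √6)/x = 5·sqrt(6)/12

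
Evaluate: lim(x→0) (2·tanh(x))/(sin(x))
This is a 0/0 indeterminate form.

Apply L'Hôpital's rule: differentiate numerator and denominator separately.
  f(x) = 2·tanh(x)   ⇒   f'(x) = 2 - 2·tanh(x)^2
  g(x) = sin(x)   ⇒   g'(x) = cos(x)
  lim(x→0) f'(x)/g'(x) = lim(x→0) (2 - 2·tanh(x)^2)/(cos(x))
  = 2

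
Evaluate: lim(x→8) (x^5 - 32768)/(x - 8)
This is a standard limit.

Factor or rationalize the expression:
  lim(x→8) (x^5 - 32768)/(x - 8) = 20480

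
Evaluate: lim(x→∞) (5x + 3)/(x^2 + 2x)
This is an ∞/∞ indeterminate form.

Apply L'Hôpital's rule: differentiate numerator and denominator separately.
  f(x) = 5·x + 3   ⇒   f'(x) = 5
  g(x) = x^2 + 2·x   ⇒   g'(x) = 2·x + 2
  lim(x→∞) f'(x)/g'(x) = lim(x→∞) (5)/(2·x + 2)
  = 0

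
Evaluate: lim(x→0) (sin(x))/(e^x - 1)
This is a 0/0 indeterminate form.

Apply L'Hôpital's rule: differentiate numerator and denominator separately.
  f(x) = sin(x)   ⇒   f'(x) = cos(x)
  g(x) = e^(x) - 1   ⇒   g'(x) = e^(x)
  lim(x→0) f'(x)/g'(x) = lim(x→0) (cos(x))/(e^(x))
  = 1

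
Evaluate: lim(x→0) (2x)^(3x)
This is an exponential indeterminate form.

For exponential indeterminate forms, take the natural log:
  Let L = lim(x→0) (2x)^(3x)
  Then ln(L) = lim(x→0) [exponent × ln(base)]
  Evaluate using L'Hôpital or standard limits, then exponentiate.
  L = 1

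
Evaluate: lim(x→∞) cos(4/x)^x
This is an exponential indeterminate form.

For exponential indeterminate forms, take the natural log:
  Let L = lim(x→∞) cos(4/x)^x
  Then ln(L) = lim(x→∞) [exponent × ln(base)]
  Evaluate using L'Hôpital or standard limits, then exponentiate.
  L = 1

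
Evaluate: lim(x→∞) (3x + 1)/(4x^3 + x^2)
This is an ∞/∞ indeterminate form.

Apply L'Hôpital's rule: differentiate numerator and denominator separately.
  f(x) = 3·x + 1   ⇒   f'(x) = 3
  g(x) = 4·x^3 + x^2   ⇒   g'(x) = 12·x^2 + 2·x
  lim(x→∞) f'(x)/g'(x) = lim(x→∞) (3)/(12·x^2 + 2·x)
  = 0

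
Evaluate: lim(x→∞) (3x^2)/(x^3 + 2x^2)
This is an ∞/∞ indeterminate form.

Apply L'Hôpital's rule: differentiate numerator and denominator separately.
  f(x) = 3·x^2   ⇒   f'(x) = 6·x
  g(x) = x^3 + 2·x^2   ⇒   g'(x) = 3·x^2 + 4·x
  lim(x→∞) f'(x)/g'(x) = lim(x→∞) (6·x)/(3·x^2 + 4·x)
  = 0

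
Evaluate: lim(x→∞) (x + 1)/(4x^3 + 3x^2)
This is an ∞/∞ indeterminate form.

Apply L'Hôpital's rule: differentiate numerator and denominator separately.
  f(x) = x + 1   ⇒   f'(x) = 1
  g(x) = 4·x^3 + 3·x^2   ⇒   g'(x) = 12·x^2 + 6·x
  lim(x→∞) f'(x)/g'(x) = lim(x→∞) (1)/(12·x^2 + 6·x)
  = 0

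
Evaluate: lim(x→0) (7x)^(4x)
This is an exponential indeterminate form.

For exponential indeterminate forms, take the natural log:
  Let L = lim(x→0) (7x)^(4x)
  Then ln(L) = lim(x→0) [exponent × ln(base)]
  Evaluate using L'Hôpital or standard limits, then exponentiate.
  L = 1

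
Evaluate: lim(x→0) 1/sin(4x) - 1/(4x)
This is an ∞-∞ indeterminate form.

Combine fractions or rationalize to convert ∞-∞ to 0/0 form:
  lim(x→0) 1/sin(4x) - 1/(4x) = 0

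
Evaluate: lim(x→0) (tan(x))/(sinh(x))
This is a 0/0 indeterminate form.

Apply L'Hôpital's rule: differentiate numerator and denominator separately.
  f(x) = tan(x)   ⇒   f'(x) = tan(x)^2 + 1
  g(x) = sinh(x)   ⇒   g'(x) = cosh(x)
  lim(x→0) f'(x)/g'(x) = lim(x→0) (tan(x)^2 + 1)/(cosh(x))
  = 1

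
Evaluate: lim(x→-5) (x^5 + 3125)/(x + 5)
This is a standard limit.

Factor or rationalize the expression:
  lim(x→-5) (x^5 + 3125)/(x + 5) = 3125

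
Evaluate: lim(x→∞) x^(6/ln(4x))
This is an exponential indeterminate form.

For exponential indeterminate forms, take the natural log:
  Let L = lim(x→∞) x^(6/ln(4x))
  Then ln(L) = lim(x→∞) [exponent × ln(base)]
  Evaluate using L'Hôpital or standard limits, then exponentiate.
  L = e^(6)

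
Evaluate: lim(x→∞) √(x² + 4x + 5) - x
This is an ∞-∞ indeterminate form.

Combine fractions or rationalize to convert ∞-∞ to 0/0 form:
  lim(x→∞) √(x² + 4x + 5) - x = 2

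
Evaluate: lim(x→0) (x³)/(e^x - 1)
This is a 0/0 indeterminate form.

Apply L'Hôpital's rule: differentiate numerator and denominator separately.
  f(x) = x^3   ⇒   f'(x) = 3·x^2
  g(x) = e^(x) - 1   ⇒   g'(x) = e^(x)
  lim(x→0) f'(x)/g'(x) = lim(x→0) (3·x^2)/(e^(x))
  = 0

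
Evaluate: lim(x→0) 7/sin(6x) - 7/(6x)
This is an ∞-∞ indeterminate form.

Combine fractions or rationalize to convert ∞-∞ to 0/0 form:
  lim(x→0) 7/sin(6x) - 7/(6x) = 0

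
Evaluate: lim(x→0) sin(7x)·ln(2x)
This is a 0·∞ indeterminate form.

Rewrite 0·∞ as a quotient (0/0 or ∞/∞ form), then apply L'Hôpital's rule:
  lim(x→0) sin(7x)·ln(2x) = 0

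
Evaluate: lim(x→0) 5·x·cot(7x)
This is a 0·∞ indeterminate form.

Rewrite 0·∞ as a quotient (0/0 or ∞/∞ form), then apply L'Hôpital's rule:
  lim(x→0) 5·x·cot(7x) = 5/7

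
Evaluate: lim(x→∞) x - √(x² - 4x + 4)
This is an ∞-∞ indeterminate form.

Combine fractions or rationalize to convert ∞-∞ to 0/0 form:
  lim(x→∞) x - √(x² - 4x + 4) = 2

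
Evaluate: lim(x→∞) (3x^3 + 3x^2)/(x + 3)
This is an ∞/∞ indeterminate form.

Apply L'Hôpital's rule: differentiate numerator and denominator separately.
  f(x) = 3·x^3 + 3·x^2   ⇒   f'(x) = 9·x^2 + 6·x
  g(x) = x + 3   ⇒   g'(x) = 1
  lim(x→∞) f'(x)/g'(x) = lim(x→∞) (9·x^2 + 6·x)/(1)
  = ∞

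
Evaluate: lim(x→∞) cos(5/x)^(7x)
This is an exponential indeterminate form.

For exponential indeterminate forms, take the natural log:
  Let L = lim(x→∞) cos(5/x)^(7x)
  Then ln(L) = lim(x→∞) [exponent × ln(base)]
  Evaluate using L'Hôpital or standard limits, then exponentiate.
  L = 1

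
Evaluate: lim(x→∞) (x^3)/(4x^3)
This is an ∞/∞ indeterminate form.

Apply L'Hôpital's rule: differentiate numerator and denominator separately.
  f(x) = x^3   ⇒   f'(x) = 3·x^2
  g(x) = 4·x^3   ⇒   g'(x) = 12·x^2
  lim(x→∞) f'(x)/g'(x) = lim(x→∞) (3·x^2)/(12·x^2)
  = 1/4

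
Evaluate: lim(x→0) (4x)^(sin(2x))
This is an exponential indeterminate form.

For exponential indeterminate forms, take the natural log:
  Let L = lim(x→0) (4x)^(sin(2x))
  Then ln(L) = lim(x→0) [exponent × ln(base)]
  Evaluate using L'Hôpital or standard limits, then exponentiate.
  L = 1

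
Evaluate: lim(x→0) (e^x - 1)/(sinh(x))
This is a 0/0 indeterminate form.

Apply L'Hôpital's rule: differentiate numerator and denominator separately.
  f(x) = e^(x) - 1   ⇒   f'(x) = e^(x)
  g(x) = sinh(x)   ⇒   g'(x) = cosh(x)
  lim(x→0) f'(x)/g'(x) = lim(x→0) (e^(x))/(cosh(x))
  = 1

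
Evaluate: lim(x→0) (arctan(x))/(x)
This is a 0/0 indeterminate form.

Apply L'Hôpital's rule: differentiate numerator and denominator separately.
  f(x) = atan(x)   ⇒   f'(x) = 1/(x^2 + 1)
  g(x) = x   ⇒   g'(x) = 1
  lim(x→0) f'(x)/g'(x) = lim(x→0) (1/(x^2 + 1))/(1)
  = 1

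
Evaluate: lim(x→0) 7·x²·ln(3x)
This is a 0·∞ indeterminate form.

Rewrite 0·∞ as a quotient (0/0 or ∞/∞ form), then apply L'Hôpital's rule:
  lim(x→0) 7·x²·ln(3x) = 0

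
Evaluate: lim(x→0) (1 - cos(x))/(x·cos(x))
This is a 0/0 indeterminate form.

Apply L'Hôpital's rule: differentiate numerator and denominator separately.
  f(x) = 1 - cos(x)   ⇒   f'(x) = sin(x)
  g(x) = x·cos(x)   ⇒   g'(x) = -x·sin(x) + cos(x)
  lim(x→0) f'(x)/g'(x) = lim(x→0) (sin(x))/(-x·sin(x) + cos(x))
  = 0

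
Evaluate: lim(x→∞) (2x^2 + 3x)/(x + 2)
This is an ∞/∞ indeterminate form.

Apply L'Hôpital's rule: differentiate numerator and denominator separately.
  f(x) = 2·x^2 + 3·x   ⇒   f'(x) = 4·x + 3
  g(x) = x + 2   ⇒   g'(x) = 1
  lim(x→∞) f'(x)/g'(x) = lim(x→∞) (4·x + 3)/(1)
  = ∞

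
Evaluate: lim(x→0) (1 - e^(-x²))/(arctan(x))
This is a 0/0 indeterminate form.

Apply L'Hôpital's rule: differentiate numerator and denominator separately.
  f(x) = 1 - e^(-x^2)   ⇒   f'(x) = 2·x·e^(-x^2)
  g(x) = atan(x)   ⇒   g'(x) = 1/(x^2 + 1)
  lim(x→0) f'(x)/g'(x) = lim(x→0) (2·x·e^(-x^2))/(1/(x^2 + 1))
  = 0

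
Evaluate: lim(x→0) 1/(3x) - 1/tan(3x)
This is an ∞-∞ indeterminate form.

Combine fractions or rationalize to convert ∞-∞ to 0/0 form:
  lim(x→0) 1/(3x) - 1/tan(3x) = 0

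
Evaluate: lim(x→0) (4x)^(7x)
This is an exponential indeterminate form.

For exponential indeterminate forms, take the natural log:
  Let L = lim(x→0) (4x)^(7x)
  Then ln(L) = lim(x→0) [exponent × ln(base)]
  Evaluate using L'Hôpital or standard limits, then exponentiate.
  L = 1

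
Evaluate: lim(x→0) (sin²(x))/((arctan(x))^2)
This is a 0/0 indeterminate form.

Apply L'Hôpital's rule: differentiate numerator and denominator separately.
  f(x) = sin(x)^2   ⇒   f'(x) = 2·sin(x)·cos(x)
  g(x) = atan(x)^2   ⇒   g'(x) = 2·atan(x)/(x^2 + 1)
  lim(x→0) f'(x)/g'(x) = lim(x→0) (2·sin(x)·cos(x))/(2·atan(x)/(x^2 + 1))
  = 1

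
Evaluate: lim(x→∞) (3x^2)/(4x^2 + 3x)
This is an ∞/∞ indeterminate form.

Apply L'Hôpital's rule: differentiate numerator and denominator separately.
  f(x) = 3·x^2   ⇒   f'(x) = 6·x
  g(x) = 4·x^2 + 3·x   ⇒   g'(x) = 8·x + 3
  lim(x→∞) f'(x)/g'(x) = lim(x→∞) (6·x)/(8·x + 3)
  = 3/4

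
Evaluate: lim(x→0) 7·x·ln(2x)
This is a 0·∞ indeterminate form.

Rewrite 0·∞ as a quotient (0/0 or ∞/∞ form), then apply L'Hôpital's rule:
  lim(x→0) 7·x·ln(2x) = 0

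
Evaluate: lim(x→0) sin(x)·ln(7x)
This is a 0·∞ indeterminate form.

Rewrite 0·∞ as a quotient (0/0 or ∞/∞ form), then apply L'Hôpital's rule:
  lim(x→0) sin(x)·ln(7x) = 0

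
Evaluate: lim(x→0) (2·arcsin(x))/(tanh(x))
This is a 0/0 indeterminate form.

Apply L'Hôpital's rule: differentiate numerator and denominator separately.
  f(x) = 2·asin(x)   ⇒   f'(x) = 2/sqrt(1 - x^2)
  g(x) = tanh(x)   ⇒   g'(x) = 1 - tanh(x)^2
  lim(x→0) f'(x)/g'(x) = lim(x→0) (2/sqrt(1 - x^2))/(1 - tanh(x)^2)
  = 2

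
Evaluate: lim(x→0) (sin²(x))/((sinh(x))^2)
This is a 0/0 indeterminate form.

Apply L'Hôpital's rule: differentiate numerator and denominator separately.
  f(x) = sin(x)^2   ⇒   f'(x) = 2·sin(x)·cos(x)
  g(x) = sinh(x)^2   ⇒   g'(x) = 2·sinh(x)·cosh(x)
  lim(x→0) f'(x)/g'(x) = lim(x→0) (2·sin(x)·cos(x))/(2·sinh(x)·cosh(x))
  = 1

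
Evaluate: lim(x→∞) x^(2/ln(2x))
This is an exponential indeterminate form.

For exponential indeterminate forms, take the natural log:
  Let L = lim(x→∞) x^(2/ln(2x))
  Then ln(L) = lim(x→∞) [exponent × ln(base)]
  Evaluate using L'Hôpital or standard limits, then exponentiate.
  L = e²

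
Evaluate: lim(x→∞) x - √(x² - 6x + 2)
This is an ∞-∞ indeterminate form.

Combine fractions or rationalize to convert ∞-∞ to 0/0 form:
  lim(x→∞) x - √(x² - 6x + 2) = 3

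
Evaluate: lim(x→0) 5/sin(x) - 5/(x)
This is an ∞-∞ indeterminate form.

Combine fractions or rationalize to convert ∞-∞ to 0/0 form:
  lim(x→0) 5/sin(x) - 5/(x) = 0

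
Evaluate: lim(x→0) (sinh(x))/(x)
This is a 0/0 indeterminate form.

Apply L'Hôpital's rule: differentiate numerator and denominator separately.
  f(x) = sinh(x)   ⇒   f'(x) = cosh(x)
  g(x) = x   ⇒   g'(x) = 1
  lim(x→0) f'(x)/g'(x) = lim(x→0) (cosh(x))/(1)
  = 1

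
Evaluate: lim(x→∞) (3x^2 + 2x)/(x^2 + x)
This is an ∞/∞ indeterminate form.

Apply L'Hôpital's rule: differentiate numerator and denominator separately.
  f(x) = 3·x^2 + 2·x   ⇒   f'(x) = 6·x + 2
  g(x) = x^2 + x   ⇒   g'(x) = 2·x + 1
  lim(x→∞) f'(x)/g'(x) = lim(x→∞) (6·x + 2)/(2·x + 1)
  = 3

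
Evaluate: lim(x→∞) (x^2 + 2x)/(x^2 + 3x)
This is an ∞/∞ indeterminate form.

Apply L'Hôpital's rule: differentiate numerator and denominator separately.
  f(x) = x^2 + 2·x   ⇒   f'(x) = 2·x + 2
  g(x) = x^2 + 3·x   ⇒   g'(x) = 2·x + 3
  lim(x→∞) f'(x)/g'(x) = lim(x→∞) (2·x + 2)/(2·x + 3)
  = 1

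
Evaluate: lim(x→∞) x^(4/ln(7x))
This is an exponential indeterminate form.

For exponential indeterminate forms, take the natural log:
  Let L = lim(x→∞) x^(4/ln(7x))
  Then ln(L) = lim(x→∞) [exponent × ln(base)]
  Evaluate using L'Hôpital or standard limits, then exponentiate.
  L = e^(4)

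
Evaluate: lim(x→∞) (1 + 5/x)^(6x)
This is an exponential indeterminate form.

For exponential indeterminate forms, take the natural log:
  Let L = lim(x→∞) (1 + 5/x)^(6x)
  Then ln(L) = lim(x→∞) [exponent × ln(base)]
  Evaluate using L'Hôpital or standard limits, then exponentiate.
  L = e^(30)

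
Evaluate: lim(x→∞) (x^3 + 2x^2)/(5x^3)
This is an ∞/∞ indeterminate form.

Apply L'Hôpital's rule: differentiate numerator and denominator separately.
  f(x) = x^3 + 2·x^2   ⇒   f'(x) = 3·x^2 + 4·x
  g(x) = 5·x^3   ⇒   g'(x) = 15·x^2
  lim(x→∞) f'(x)/g'(x) = lim(x→∞) (3·x^2 + 4·x)/(15·x^2)
  = 1/5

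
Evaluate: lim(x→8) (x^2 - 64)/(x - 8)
This is a standard limit.

Factor or rationalize the expression:
  lim(x→8) (x^2 - 64)/(x - 8) = 16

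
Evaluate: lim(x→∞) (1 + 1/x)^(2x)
This is an exponential indeterminate form.

For exponential indeterminate forms, take the natural log:
  Let L = lim(x→∞) (1 + 1/x)^(2x)
  Then ln(L) = lim(x→∞) [exponent × ln(base)]
  Evaluate using L'Hôpital or standard limits, then exponentiate.
  L = e²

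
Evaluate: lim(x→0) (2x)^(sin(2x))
This is an exponential indeterminate form.

For exponential indeterminate forms, take the natural log:
  Let L = lim(x→0) (2x)^(sin(2x))
  Then ln(L) = lim(x→0) [exponent × ln(base)]
  Evaluate using L'Hôpital or standard limits, then exponentiate.
  L = 1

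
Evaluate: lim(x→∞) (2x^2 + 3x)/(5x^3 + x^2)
This is an ∞/∞ indeterminate form.

Apply L'Hôpital's rule: differentiate numerator and denominator separately.
  f(x) = 2·x^2 + 3·x   ⇒   f'(x) = 4·x + 3
  g(x) = 5·x^3 + x^2   ⇒   g'(x) = 15·x^2 + 2·x
  lim(x→∞) f'(x)/g'(x) = lim(x→∞) (4·x + 3)/(15·x^2 + 2·x)
  = 0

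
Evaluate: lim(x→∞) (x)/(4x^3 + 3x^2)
This is an ∞/∞ indeterminate form.

Apply L'Hôpital's rule: differentiate numerator and denominator separately.
  f(x) = x   ⇒   f'(x) = 1
  g(x) = 4·x^3 + 3·x^2   ⇒   g'(x) = 12·x^2 + 6·x
  lim(x→∞) f'(x)/g'(x) = lim(x→∞) (1)/(12·x^2 + 6·x)
  = 0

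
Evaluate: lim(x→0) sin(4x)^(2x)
This is an exponential indeterminate form.

For exponential indeterminate forms, take the natural log:
  Let L = lim(x→0) sin(4x)^(2x)
  Then ln(L) = lim(x→0) [exponent × ln(base)]
  Evaluate using L'Hôpital or standard limits, then exponentiate.
  L = 1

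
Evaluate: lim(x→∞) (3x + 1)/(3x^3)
This is an ∞/∞ indeterminate form.

Apply L'Hôpital's rule: differentiate numerator and denominator separately.
  f(x) = 3·x + 1   ⇒   f'(x) = 3
  g(x) = 3·x^3   ⇒   g'(x) = 9·x^2
  lim(x→∞) f'(x)/g'(x) = lim(x→∞) (3)/(9·x^2)
  = 0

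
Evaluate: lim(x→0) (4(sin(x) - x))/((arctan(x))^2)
This is a 0/0 indeterminate form.

Apply L'Hôpital's rule: differentiate numerator and denominator separately.
  f(x) = -4·x + 4·sin(x)   ⇒   f'(x) = 4·cos(x) - 4
  g(x) = atan(x)^2   ⇒   g'(x) = 2·atan(x)/(x^2 + 1)
  lim(x→0) f'(x)/g'(x) = lim(x→0) (4·cos(x) - 4)/(2·atan(x)/(x^2 + 1))
  = 0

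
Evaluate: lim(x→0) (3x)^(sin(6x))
This is an exponential indeterminate form.

For exponential indeterminate forms, take the natural log:
  Let L = lim(x→0) (3x)^(sin(6x))
  Then ln(L) = lim(x→0) [exponent × ln(base)]
  Evaluate using L'Hôpital or standard limits, then exponentiate.
  L = 1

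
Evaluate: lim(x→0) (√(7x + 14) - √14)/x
This is a standard limit.

Factor or rationalize the expression:
  lim(x→0) (√(7x + 14) - √14)/x = sqrt(14)/4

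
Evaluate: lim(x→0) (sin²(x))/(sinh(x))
This is a 0/0 indeterminate form.

Apply L'Hôpital's rule: differentiate numerator and denominator separately.
  f(x) = sin(x)^2   ⇒   f'(x) = 2·sin(x)·cos(x)
  g(x) = sinh(x)   ⇒   g'(x) = cosh(x)
  lim(x→0) f'(x)/g'(x) = lim(x→0) (2·sin(x)·cos(x))/(cosh(x))
  = 0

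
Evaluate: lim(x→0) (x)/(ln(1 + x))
This is a 0/0 indeterminate form.

Apply L'Hôpital's rule: differentiate numerator and denominator separately.
  f(x) = x   ⇒   f'(x) = 1
  g(x) = ln(x + 1)   ⇒   g'(x) = 1/(x + 1)
  lim(x→0) f'(x)/g'(x) = lim(x→0) (1)/(1/(x + 1))
  = 1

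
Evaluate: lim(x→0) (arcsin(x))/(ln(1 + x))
This is a 0/0 indeterminate form.

Apply L'Hôpital's rule: differentiate numerator and denominator separately.
  f(x) = asin(x)   ⇒   f'(x) = 1/sqrt(1 - x^2)
  g(x) = ln(x + 1)   ⇒   g'(x) = 1/(x + 1)
  lim(x→0) f'(x)/g'(x) = lim(x→0) (1/sqrt(1 - x^2))/(1/(x + 1))
  = 1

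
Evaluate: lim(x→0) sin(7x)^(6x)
This is an exponential indeterminate form.

For exponential indeterminate forms, take the natural log:
  Let L = lim(x→0) sin(7x)^(6x)
  Then ln(L) = lim(x→0) [exponent × ln(base)]
  Evaluate using L'Hôpital or standard limits, then exponentiate.
  L = 1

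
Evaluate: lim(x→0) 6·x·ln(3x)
This is a 0·∞ indeterminate form.

Rewrite 0·∞ as a quotient (0/0 or ∞/∞ form), then apply L'Hôpital's rule:
  lim(x→0) 6·x·ln(3x) = 0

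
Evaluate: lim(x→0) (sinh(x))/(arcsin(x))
This is a 0/0 indeterminate form.

Apply L'Hôpital's rule: differentiate numerator and denominator separately.
  f(x) = sinh(x)   ⇒   f'(x) = cosh(x)
  g(x) = asin(x)   ⇒   g'(x) = 1/sqrt(1 - x^2)
  lim(x→0) f'(x)/g'(x) = lim(x→0) (cosh(x))/(1/sqrt(1 - x^2))
  = 1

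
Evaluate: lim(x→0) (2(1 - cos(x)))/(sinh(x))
This is a 0/0 indeterminate form.

Apply L'Hôpital's rule: differentiate numerator and denominator separately.
  f(x) = 2 - 2·cos(x)   ⇒   f'(x) = 2·sin(x)
  g(x) = sinh(x)   ⇒   g'(x) = cosh(x)
  lim(x→0) f'(x)/g'(x) = lim(x→0) (2·sin(x))/(cosh(x))
  = 0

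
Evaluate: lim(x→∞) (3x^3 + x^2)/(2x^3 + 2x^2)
This is an ∞/∞ indeterminate form.

Apply L'Hôpital's rule: differentiate numerator and denominator separately.
  f(x) = 3·x^3 + x^2   ⇒   f'(x) = 9·x^2 + 2·x
  g(x) = 2·x^3 + 2·x^2   ⇒   g'(x) = 6·x^2 + 4·x
  lim(x→∞) f'(x)/g'(x) = lim(x→∞) (9·x^2 + 2·x)/(6·x^2 + 4·x)
  = 3/2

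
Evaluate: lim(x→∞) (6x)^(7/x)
This is an exponential indeterminate form.

For exponential indeterminate forms, take the natural log:
  Let L = lim(x→∞) (6x)^(7/x)
  Then ln(L) = lim(x→∞) [exponent × ln(base)]
  Evaluate using L'Hôpital or standard limits, then exponentiate.
  L = 1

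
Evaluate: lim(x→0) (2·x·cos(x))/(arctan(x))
This is a 0/0 indeterminate form.

Apply L'Hôpital's rule: differentiate numerator and denominator separately.
  f(x) = 2·x·cos(x)   ⇒   f'(x) = -2·x·sin(x) + 2·cos(x)
  g(x) = atan(x)   ⇒   g'(x) = 1/(x^2 + 1)
  lim(x→0) f'(x)/g'(x) = lim(x→0) (-2·x·sin(x) + 2·cos(x))/(1/(x^2 + 1))
  = 2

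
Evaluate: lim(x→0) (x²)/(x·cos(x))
This is a 0/0 indeterminate form.

Apply L'Hôpital's rule: differentiate numerator and denominator separately.
  f(x) = x^2   ⇒   f'(x) = 2·x
  g(x) = x·cos(x)   ⇒   g'(x) = -x·sin(x) + cos(x)
  lim(x→0) f'(x)/g'(x) = lim(x→0) (2·x)/(-x·sin(x) + cos(x))
  = 0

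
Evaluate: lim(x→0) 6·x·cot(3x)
This is a 0·∞ indeterminate form.

Rewrite 0·∞ as a quotient (0/0 or ∞/∞ form), then apply L'Hôpital's rule:
  lim(x→0) 6·x·cot(3x) = 2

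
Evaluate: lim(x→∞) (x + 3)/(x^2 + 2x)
This is an ∞/∞ indeterminate form.

Apply L'Hôpital's rule: differentiate numerator and denominator separately.
  f(x) = x + 3   ⇒   f'(x) = 1
  g(x) = x^2 + 2·x   ⇒   g'(x) = 2·x + 2
  lim(x→∞) f'(x)/g'(x) = lim(x→∞) (1)/(2·x + 2)
  = 0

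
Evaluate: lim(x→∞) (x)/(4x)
This is an ∞/∞ indeterminate form.

Apply L'Hôpital's rule: differentiate numerator and denominator separately.
  f(x) = x   ⇒   f'(x) = 1
  g(x) = 4·x   ⇒   g'(x) = 4
  lim(x→∞) f'(x)/g'(x) = lim(x→∞) (1)/(4)
  = 1/4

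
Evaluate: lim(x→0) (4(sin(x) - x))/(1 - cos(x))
This is a 0/0 indeterminate form.

Apply L'Hôpital's rule: differentiate numerator and denominator separately.
  f(x) = -4·x + 4·sin(x)   ⇒   f'(x) = 4·cos(x) - 4
  g(x) = 1 - cos(x)   ⇒   g'(x) = sin(x)
  lim(x→0) f'(x)/g'(x) = lim(x→0) (4·cos(x) - 4)/(sin(x))
  = 0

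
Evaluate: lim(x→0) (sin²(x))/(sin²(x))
This is a 0/0 indeterminate form.

Apply L'Hôpital's rule: differentiate numerator and denominator separately.
  f(x) = sin(x)^2   ⇒   f'(x) = 2·sin(x)·cos(x)
  g(x) = sin(x)^2   ⇒   g'(x) = 2·sin(x)·cos(x)
  lim(x→0) f'(x)/g'(x) = lim(x→0) (2·sin(x)·cos(x))/(2·sin(x)·cos(x))
  = 1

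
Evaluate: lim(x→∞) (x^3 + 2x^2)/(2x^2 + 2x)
This is an ∞/∞ indeterminate form.

Apply L'Hôpital's rule: differentiate numerator and denominator separately.
  f(x) = x^3 + 2·x^2   ⇒   f'(x) = 3·x^2 + 4·x
  g(x) = 2·x^2 + 2·x   ⇒   g'(x) = 4·x + 2
  lim(x→∞) f'(x)/g'(x) = lim(x→∞) (3·x^2 + 4·x)/(4·x + 2)
  = ∞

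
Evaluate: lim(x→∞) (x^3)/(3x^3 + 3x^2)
This is an ∞/∞ indeterminate form.

Apply L'Hôpital's rule: differentiate numerator and denominator separately.
  f(x) = x^3   ⇒   f'(x) = 3·x^2
  g(x) = 3·x^3 + 3·x^2   ⇒   g'(x) = 9·x^2 + 6·x
  lim(x→∞) f'(x)/g'(x) = lim(x→∞) (3·x^2)/(9·x^2 + 6·x)
  = 1/3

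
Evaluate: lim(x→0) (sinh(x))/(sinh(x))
This is a 0/0 indeterminate form.

Apply L'Hôpital's rule: differentiate numerator and denominator separately.
  f(x) = sinh(x)   ⇒   f'(x) = cosh(x)
  g(x) = sinh(x)   ⇒   g'(x) = cosh(x)
  lim(x→0) f'(x)/g'(x) = lim(x→0) (cosh(x))/(cosh(x))
  = 1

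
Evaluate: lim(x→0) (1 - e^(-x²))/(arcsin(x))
This is a 0/0 indeterminate form.

Apply L'Hôpital's rule: differentiate numerator and denominator separately.
  f(x) = 1 - e^(-x^2)   ⇒   f'(x) = 2·x·e^(-x^2)
  g(x) = asin(x)   ⇒   g'(x) = 1/sqrt(1 - x^2)
  lim(x→0) f'(x)/g'(x) = lim(x→0) (2·x·e^(-x^2))/(1/sqrt(1 - x^2))
  = 0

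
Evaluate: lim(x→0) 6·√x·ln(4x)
This is a 0·∞ indeterminate form.

Rewrite 0·∞ as a quotient (0/0 or ∞/∞ form), then apply L'Hôpital's rule:
  lim(x→0) 6·√x·ln(4x) = 0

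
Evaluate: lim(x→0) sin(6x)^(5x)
This is an exponential indeterminate form.

For exponential indeterminate forms, take the natural log:
  Let L = lim(x→0) sin(6x)^(5x)
  Then ln(L) = lim(x→0) [exponent × ln(base)]
  Evaluate using L'Hôpital or standard limits, then exponentiate.
  L = 1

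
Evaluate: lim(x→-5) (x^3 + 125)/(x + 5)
This is a standard limit.

Factor or rationalize the expression:
  lim(x→-5) (x^3 + 125)/(x + 5) = 75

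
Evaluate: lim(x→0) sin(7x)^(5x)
This is an exponential indeterminate form.

For exponential indeterminate forms, take the natural log:
  Let L = lim(x→0) sin(7x)^(5x)
  Then ln(L) = lim(x→0) [exponent × ln(base)]
  Evaluate using L'Hôpital or standard limits, then exponentiate.
  L = 1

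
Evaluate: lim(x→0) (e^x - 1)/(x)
This is a 0/0 indeterminate form.

Apply L'Hôpital's rule: differentiate numerator and denominator separately.
  f(x) = e^(x) - 1   ⇒   f'(x) = e^(x)
  g(x) = x   ⇒   g'(x) = 1
  lim(x→0) f'(x)/g'(x) = lim(x→0) (e^(x))/(1)
  = 1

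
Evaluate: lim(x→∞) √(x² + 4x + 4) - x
This is an ∞-∞ indeterminate form.

Combine fractions or rationalize to convert ∞-∞ to 0/0 form:
  lim(x→∞) √(x² + 4x + 4) - x = 2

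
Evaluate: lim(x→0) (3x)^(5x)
This is an exponential indeterminate form.

For exponential indeterminate forms, take the natural log:
  Let L = lim(x→0) (3x)^(5x)
  Then ln(L) = lim(x→0) [exponent × ln(base)]
  Evaluate using L'Hôpital or standard limits, then exponentiate.
  L = 1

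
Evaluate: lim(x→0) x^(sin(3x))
This is an exponential indeterminate form.

For exponential indeterminate forms, take the natural log:
  Let L = lim(x→0) x^(sin(3x))
  Then ln(L) = lim(x→0) [exponent × ln(base)]
  Evaluate using L'Hôpital or standard limits, then exponentiate.
  L = 1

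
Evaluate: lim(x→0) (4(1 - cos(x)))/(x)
This is a 0/0 indeterminate form.

Apply L'Hôpital's rule: differentiate numerator and denominator separately.
  f(x) = 4 - 4·cos(x)   ⇒   f'(x) = 4·sin(x)
  g(x) = x   ⇒   g'(x) = 1
  lim(x→0) f'(x)/g'(x) = lim(x→0) (4·sin(x))/(1)
  = 0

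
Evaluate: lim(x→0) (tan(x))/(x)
This is a 0/0 indeterminate form.

Apply L'Hôpital's rule: differentiate numerator and denominator separately.
  f(x) = tan(x)   ⇒   f'(x) = tan(x)^2 + 1
  g(x) = x   ⇒   g'(x) = 1
  lim(x→0) f'(x)/g'(x) = lim(x→0) (tan(x)^2 + 1)/(1)
  = 1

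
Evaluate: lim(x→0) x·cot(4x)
This is a 0·∞ indeterminate form.

Rewrite 0·∞ as a quotient (0/0 or ∞/∞ form), then apply L'Hôpital's rule:
  lim(x→0) x·cot(4x) = 1/4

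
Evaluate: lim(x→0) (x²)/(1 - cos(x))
This is a 0/0 indeterminate form.

Apply L'Hôpital's rule: differentiate numerator and denominator separately.
  f(x) = x^2   ⇒   f'(x) = 2·x
  g(x) = 1 - cos(x)   ⇒   g'(x) = sin(x)
  lim(x→0) f'(x)/g'(x) = lim(x→0) (2·x)/(sin(x))
  = 2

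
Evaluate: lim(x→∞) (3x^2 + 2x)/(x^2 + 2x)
This is an ∞/∞ indeterminate form.

Apply L'Hôpital's rule: differentiate numerator and denominator separately.
  f(x) = 3·x^2 + 2·x   ⇒   f'(x) = 6·x + 2
  g(x) = x^2 + 2·x   ⇒   g'(x) = 2·x + 2
  lim(x→∞) f'(x)/g'(x) = lim(x→∞) (6·x + 2)/(2·x + 2)
  = 3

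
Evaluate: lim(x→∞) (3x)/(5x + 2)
This is an ∞/∞ indeterminate form.

Apply L'Hôpital's rule: differentiate numerator and denominator separately.
  f(x) = 3·x   ⇒   f'(x) = 3
  g(x) = 5·x + 2   ⇒   g'(x) = 5
  lim(x→∞) f'(x)/g'(x) = lim(x→∞) (3)/(5)
  = 3/5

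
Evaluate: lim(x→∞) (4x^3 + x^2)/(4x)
This is an ∞/∞ indeterminate form.

Apply L'Hôpital's rule: differentiate numerator and denominator separately.
  f(x) = 4·x^3 + x^2   ⇒   f'(x) = 12·x^2 + 2·x
  g(x) = 4·x   ⇒   g'(x) = 4
  lim(x→∞) f'(x)/g'(x) = lim(x→∞) (12·x^2 + 2·x)/(4)
  = ∞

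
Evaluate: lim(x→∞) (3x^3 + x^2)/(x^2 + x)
This is an ∞/∞ indeterminate form.

Apply L'Hôpital's rule: differentiate numerator and denominator separately.
  f(x) = 3·x^3 + x^2   ⇒   f'(x) = 9·x^2 + 2·x
  g(x) = x^2 + x   ⇒   g'(x) = 2·x + 1
  lim(x→∞) f'(x)/g'(x) = lim(x→∞) (9·x^2 + 2·x)/(2·x + 1)
  = ∞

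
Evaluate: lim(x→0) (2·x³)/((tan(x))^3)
This is a 0/0 indeterminate form.

Apply L'Hôpital's rule: differentiate numerator and denominator separately.
  f(x) = 2·x^3   ⇒   f'(x) = 6·x^2
  g(x) = tan(x)^3   ⇒   g'(x) = (3·tan(x)^2 + 3)·tan(x)^2
  lim(x→0) f'(x)/g'(x) = lim(x→0) (6·x^2)/((3·tan(x)^2 + 3)·tan(x)^2)
  = 2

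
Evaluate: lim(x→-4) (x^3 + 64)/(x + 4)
This is a standard limit.

Factor or rationalize the expression:
  lim(x→-4) (x^3 + 64)/(x + 4) = 48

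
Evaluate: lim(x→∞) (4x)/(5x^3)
This is an ∞/∞ indeterminate form.

Apply L'Hôpital's rule: differentiate numerator and denominator separately.
  f(x) = 4·x   ⇒   f'(x) = 4
  g(x) = 5·x^3   ⇒   g'(x) = 15·x^2
  lim(x→∞) f'(x)/g'(x) = lim(x→∞) (4)/(15·x^2)
  = 0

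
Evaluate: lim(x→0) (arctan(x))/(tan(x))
This is a 0/0 indeterminate form.

Apply L'Hôpital's rule: differentiate numerator and denominator separately.
  f(x) = atan(x)   ⇒   f'(x) = 1/(x^2 + 1)
  g(x) = tan(x)   ⇒   g'(x) = tan(x)^2 + 1
  lim(x→0) f'(x)/g'(x) = lim(x→0) (1/(x^2 + 1))/(tan(x)^2 + 1)
  = 1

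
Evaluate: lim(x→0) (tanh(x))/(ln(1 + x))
This is a 0/0 indeterminate form.

Apply L'Hôpital's rule: differentiate numerator and denominator separately.
  f(x) = tanh(x)   ⇒   f'(x) = 1 - tanh(x)^2
  g(x) = ln(x + 1)   ⇒   g'(x) = 1/(x + 1)
  lim(x→0) f'(x)/g'(x) = lim(x→0) (1 - tanh(x)^2)/(1/(x + 1))
  = 1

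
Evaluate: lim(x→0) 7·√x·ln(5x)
This is a 0·∞ indeterminate form.

Rewrite 0·∞ as a quotient (0/0 or ∞/∞ form), then apply L'Hôpital's rule:
  lim(x→0) 7·√x·ln(5x) = 0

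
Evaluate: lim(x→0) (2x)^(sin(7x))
This is an exponential indeterminate form.

For exponential indeterminate forms, take the natural log:
  Let L = lim(x→0) (2x)^(sin(7x))
  Then ln(L) = lim(x→0) [exponent × ln(base)]
  Evaluate using L'Hôpital or standard limits, then exponentiate.
  L = 1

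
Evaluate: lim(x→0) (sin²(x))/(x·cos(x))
This is a 0/0 indeterminate form.

Apply L'Hôpital's rule: differentiate numerator and denominator separately.
  f(x) = sin(x)^2   ⇒   f'(x) = 2·sin(x)·cos(x)
  g(x) = x·cos(x)   ⇒   g'(x) = -x·sin(x) + cos(x)
  lim(x→0) f'(x)/g'(x) = lim(x→0) (2·sin(x)·cos(x))/(-x·sin(x) + cos(x))
  = 0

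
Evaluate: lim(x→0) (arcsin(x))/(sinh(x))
This is a 0/0 indeterminate form.

Apply L'Hôpital's rule: differentiate numerator and denominator separately.
  f(x) = asin(x)   ⇒   f'(x) = 1/sqrt(1 - x^2)
  g(x) = sinh(x)   ⇒   g'(x) = cosh(x)
  lim(x→0) f'(x)/g'(x) = lim(x→0) (1/sqrt(1 - x^2))/(cosh(x))
  = 1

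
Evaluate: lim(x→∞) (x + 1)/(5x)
This is an ∞/∞ indeterminate form.

Apply L'Hôpital's rule: differentiate numerator and denominator separately.
  f(x) = x + 1   ⇒   f'(x) = 1
  g(x) = 5·x   ⇒   g'(x) = 5
  lim(x→∞) f'(x)/g'(x) = lim(x→∞) (1)/(5)
  = 1/5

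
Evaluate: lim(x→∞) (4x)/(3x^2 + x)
This is an ∞/∞ indeterminate form.

Apply L'Hôpital's rule: differentiate numerator and denominator separately.
  f(x) = 4·x   ⇒   f'(x) = 4
  g(x) = 3·x^2 + x   ⇒   g'(x) = 6·x + 1
  lim(x→∞) f'(x)/g'(x) = lim(x→∞) (4)/(6·x + 1)
  = 0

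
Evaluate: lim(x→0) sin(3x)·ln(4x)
This is a 0·∞ indeterminate form.

Rewrite 0·∞ as a quotient (0/0 or ∞/∞ form), then apply L'Hôpital's rule:
  lim(x→0) sin(3x)·ln(4x) = 0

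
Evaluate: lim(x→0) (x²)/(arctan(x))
This is a 0/0 indeterminate form.

Apply L'Hôpital's rule: differentiate numerator and denominator separately.
  f(x) = x^2   ⇒   f'(x) = 2·x
  g(x) = atan(x)   ⇒   g'(x) = 1/(x^2 + 1)
  lim(x→0) f'(x)/g'(x) = lim(x→0) (2·x)/(1/(x^2 + 1))
  = 0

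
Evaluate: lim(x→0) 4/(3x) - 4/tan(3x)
This is an ∞-∞ indeterminate form.

Combine fractions or rationalize to convert ∞-∞ to 0/0 form:
  lim(x→0) 4/(3x) - 4/tan(3x) = 0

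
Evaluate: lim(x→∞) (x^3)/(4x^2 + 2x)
This is an ∞/∞ indeterminate form.

Apply L'Hôpital's rule: differentiate numerator and denominator separately.
  f(x) = x^3   ⇒   f'(x) = 3·x^2
  g(x) = 4·x^2 + 2·x   ⇒   g'(x) = 8·x + 2
  lim(x→∞) f'(x)/g'(x) = lim(x→∞) (3·x^2)/(8·x + 2)
  = ∞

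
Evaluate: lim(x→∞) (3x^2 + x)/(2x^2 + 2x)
This is an ∞/∞ indeterminate form.

Apply L'Hôpital's rule: differentiate numerator and denominator separately.
  f(x) = 3·x^2 + x   ⇒   f'(x) = 6·x + 1
  g(x) = 2·x^2 + 2·x   ⇒   g'(x) = 4·x + 2
  lim(x→∞) f'(x)/g'(x) = lim(x→∞) (6·x + 1)/(4·x + 2)
  = 3/2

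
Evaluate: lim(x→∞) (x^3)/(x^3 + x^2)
This is an ∞/∞ indeterminate form.

Apply L'Hôpital's rule: differentiate numerator and denominator separately.
  f(x) = x^3   ⇒   f'(x) = 3·x^2
  g(x) = x^3 + x^2   ⇒   g'(x) = 3·x^2 + 2·x
  lim(x→∞) f'(x)/g'(x) = lim(x→∞) (3·x^2)/(3·x^2 + 2·x)
  = 1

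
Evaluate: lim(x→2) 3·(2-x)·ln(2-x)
This is a 0·∞ indeterminate form.

Rewrite 0·∞ as a quotient (0/0 or ∞/∞ form), then apply L'Hôpital's rule:
  lim(x→2) 3·(2-x)·ln(2-x) = 0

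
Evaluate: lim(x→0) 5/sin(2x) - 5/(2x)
This is an ∞-∞ indeterminate form.

Combine fractions or rationalize to convert ∞-∞ to 0/0 form:
  lim(x→0) 5/sin(2x) - 5/(2x) = 0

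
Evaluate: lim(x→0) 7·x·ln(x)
This is a 0·∞ indeterminate form.

Rewrite 0·∞ as a quotient (0/0 or ∞/∞ form), then apply L'Hôpital's rule:
  lim(x→0) 7·x·ln(x) = 0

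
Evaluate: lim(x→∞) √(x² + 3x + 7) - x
This is an ∞-∞ indeterminate form.

Combine fractions or rationalize to convert ∞-∞ to 0/0 form:
  lim(x→∞) √(x² + 3x + 7) - x = 3/2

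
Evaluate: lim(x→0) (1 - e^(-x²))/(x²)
This is a 0/0 indeterminate form.

Apply L'Hôpital's rule: differentiate numerator and denominator separately.
  f(x) = 1 - e^(-x^2)   ⇒   f'(x) = 2·x·e^(-x^2)
  g(x) = x^2   ⇒   g'(x) = 2·x
  lim(x→0) f'(x)/g'(x) = lim(x→0) (2·x·e^(-x^2))/(2·x)
  = 1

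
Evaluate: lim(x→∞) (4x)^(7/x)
This is an exponential indeterminate form.

For exponential indeterminate forms, take the natural log:
  Let L = lim(x→∞) (4x)^(7/x)
  Then ln(L) = lim(x→∞) [exponent × ln(base)]
  Evaluate using L'Hôpital or standard limits, then exponentiate.
  L = 1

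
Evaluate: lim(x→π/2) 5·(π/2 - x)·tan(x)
This is a 0·∞ indeterminate form.

Rewrite 0·∞ as a quotient (0/0 or ∞/∞ form), then apply L'Hôpital's rule:
  lim(x→π/2) 5·(π/2 - x)·tan(x) = 5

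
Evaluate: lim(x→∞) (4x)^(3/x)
This is an exponential indeterminate form.

For exponential indeterminate forms, take the natural log:
  Let L = lim(x→∞) (4x)^(3/x)
  Then ln(L) = lim(x→∞) [exponent × ln(base)]
  Evaluate using L'Hôpital or standard limits, then exponentiate.
  L = 1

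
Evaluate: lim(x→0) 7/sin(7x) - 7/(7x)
This is an ∞-∞ indeterminate form.

Combine fractions or rationalize to convert ∞-∞ to 0/0 form:
  lim(x→0) 7/sin(7x) - 7/(7x) = 0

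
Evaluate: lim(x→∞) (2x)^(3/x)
This is an exponential indeterminate form.

For exponential indeterminate forms, take the natural log:
  Let L = lim(x→∞) (2x)^(3/x)
  Then ln(L) = lim(x→∞) [exponent × ln(base)]
  Evaluate using L'Hôpital or standard limits, then exponentiate.
  L = 1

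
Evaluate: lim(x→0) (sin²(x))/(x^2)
This is a 0/0 indeterminate form.

Apply L'Hôpital's rule: differentiate numerator and denominator separately.
  f(x) = sin(x)^2   ⇒   f'(x) = 2·sin(x)·cos(x)
  g(x) = x^2   ⇒   g'(x) = 2·x
  lim(x→0) f'(x)/g'(x) = lim(x→0) (2·sin(x)·cos(x))/(2·x)
  = 1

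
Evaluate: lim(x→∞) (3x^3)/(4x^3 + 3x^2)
This is an ∞/∞ indeterminate form.

Apply L'Hôpital's rule: differentiate numerator and denominator separately.
  f(x) = 3·x^3   ⇒   f'(x) = 9·x^2
  g(x) = 4·x^3 + 3·x^2   ⇒   g'(x) = 12·x^2 + 6·x
  lim(x→∞) f'(x)/g'(x) = lim(x→∞) (9·x^2)/(12·x^2 + 6·x)
  = 3/4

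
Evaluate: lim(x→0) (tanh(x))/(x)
This is a 0/0 indeterminate form.

Apply L'Hôpital's rule: differentiate numerator and denominator separately.
  f(x) = tanh(x)   ⇒   f'(x) = 1 - tanh(x)^2
  g(x) = x   ⇒   g'(x) = 1
  lim(x→0) f'(x)/g'(x) = lim(x→0) (1 - tanh(x)^2)/(1)
  = 1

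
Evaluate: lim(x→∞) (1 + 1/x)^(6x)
This is an exponential indeterminate form.

For exponential indeterminate forms, take the natural log:
  Let L = lim(x→∞) (1 + 1/x)^(6x)
  Then ln(L) = lim(x→∞) [exponent × ln(base)]
  Evaluate using L'Hôpital or standard limits, then exponentiate.
  L = e^(6)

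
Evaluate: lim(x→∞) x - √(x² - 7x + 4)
This is an ∞-∞ indeterminate form.

Combine fractions or rationalize to convert ∞-∞ to 0/0 form:
  lim(x→∞) x - √(x² - 7x + 4) = 7/2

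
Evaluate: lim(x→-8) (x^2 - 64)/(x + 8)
This is a standard limit.

Factor or rationalize the expression:
  lim(x→-8) (x^2 - 64)/(x + 8) = -16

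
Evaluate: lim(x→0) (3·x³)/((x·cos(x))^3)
This is a 0/0 indeterminate form.

Apply L'Hôpital's rule: differentiate numerator and denominator separately.
  f(x) = 3·x^3   ⇒   f'(x) = 9·x^2
  g(x) = x^3·cos(x)^3   ⇒   g'(x) = -3·x^3·sin(x)·cos(x)^2 + 3·x^2·cos(x)^3
  lim(x→0) f'(x)/g'(x) = lim(x→0) (9·x^2)/(-3·x^3·sin(x)·cos(x)^2 + 3·x^2·cos(x)^3)
  = 3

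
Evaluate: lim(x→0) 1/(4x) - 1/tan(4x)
This is an ∞-∞ indeterminate form.

Combine fractions or rationalize to convert ∞-∞ to 0/0 form:
  lim(x→0) 1/(4x) - 1/tan(4x) = 0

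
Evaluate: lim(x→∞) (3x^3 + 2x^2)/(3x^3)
This is an ∞/∞ indeterminate form.

Apply L'Hôpital's rule: differentiate numerator and denominator separately.
  f(x) = 3·x^3 + 2·x^2   ⇒   f'(x) = 9·x^2 + 4·x
  g(x) = 3·x^3   ⇒   g'(x) = 9·x^2
  lim(x→∞) f'(x)/g'(x) = lim(x→∞) (9·x^2 + 4·x)/(9·x^2)
  = 1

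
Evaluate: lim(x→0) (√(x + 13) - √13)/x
This is a standard limit.

Factor or rationalize the expression:
  lim(x→0) (√(x + 13) - √13)/x = sqrt(13)/26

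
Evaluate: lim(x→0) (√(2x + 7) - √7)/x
This is a standard limit.

Factor or rationalize the expression:
  lim(x→0) (√(2x + 7) - √7)/x = sqrt(7)/7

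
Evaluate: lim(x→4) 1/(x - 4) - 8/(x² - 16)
This is an ∞-∞ indeterminate form.

Combine fractions or rationalize to convert ∞-∞ to 0/0 form:
  lim(x→4) 1/(x - 4) - 8/(x² - 16) = 1/8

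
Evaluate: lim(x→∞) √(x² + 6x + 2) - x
This is an ∞-∞ indeterminate form.

Combine fractions or rationalize to convert ∞-∞ to 0/0 form:
  lim(x→∞) √(x² + 6x + 2) - x = 3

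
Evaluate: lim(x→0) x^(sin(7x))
This is an exponential indeterminate form.

For exponential indeterminate forms, take the natural log:
  Let L = lim(x→0) x^(sin(7x))
  Then ln(L) = lim(x→0) [exponent × ln(base)]
  Evaluate using L'Hôpital or standard limits, then exponentiate.
  L = 1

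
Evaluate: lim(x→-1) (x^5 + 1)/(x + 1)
This is a standard limit.

Factor or rationalize the expression:
  lim(x→-1) (x^5 + 1)/(x + 1) = 5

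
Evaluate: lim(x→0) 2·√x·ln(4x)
This is a 0·∞ indeterminate form.

Rewrite 0·∞ as a quotient (0/0 or ∞/∞ form), then apply L'Hôpital's rule:
  lim(x→0) 2·√x·ln(4x) = 0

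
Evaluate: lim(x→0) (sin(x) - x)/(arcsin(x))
This is a 0/0 indeterminate form.

Apply L'Hôpital's rule: differentiate numerator and denominator separately.
  f(x) = -x + sin(x)   ⇒   f'(x) = cos(x) - 1
  g(x) = asin(x)   ⇒   g'(x) = 1/sqrt(1 - x^2)
  lim(x→0) f'(x)/g'(x) = lim(x→0) (cos(x) - 1)/(1/sqrt(1 - x^2))
  = 0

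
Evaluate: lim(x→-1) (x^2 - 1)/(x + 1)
This is a standard limit.

Factor or rationalize the expression:
  lim(x→-1) (x^2 - 1)/(x + 1) = -2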